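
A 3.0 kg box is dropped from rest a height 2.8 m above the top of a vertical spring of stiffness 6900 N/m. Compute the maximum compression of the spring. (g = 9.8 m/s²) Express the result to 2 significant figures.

x = 0.16 m

Take the reference level at the top of the uncompressed spring. At max compression the box has fallen H + x and is momentarily at rest:
mg(H + x) = ½kx²
½(6900)x² − (3.0)(9.8)x − (3.0)(9.8)(2.8) = 0
3450x² − 29.40x − 82.32 = 0
x = [29.40 + √(864.4 + 1.1360e+06)]/(2 × 3450) = 0.1588 m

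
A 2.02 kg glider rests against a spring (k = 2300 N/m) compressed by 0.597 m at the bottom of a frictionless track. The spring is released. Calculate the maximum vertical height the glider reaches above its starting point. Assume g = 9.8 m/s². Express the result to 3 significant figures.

All spring PE becomes gravitational PE at the highest point: ½kx² = mgh
h = kx²/(2mg) = (2300)(0.597)²/(2 × 2.02 × 9.8) = 20.70 m

h = 20.7 m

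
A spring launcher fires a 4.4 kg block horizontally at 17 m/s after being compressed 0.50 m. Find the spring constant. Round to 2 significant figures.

k = 5100 N/m

Spring PE at full compression equals KE at release: ½kx² = ½mv²
k = mv²/x² = (4.4)(17)²/(0.50)² = 5086 N/m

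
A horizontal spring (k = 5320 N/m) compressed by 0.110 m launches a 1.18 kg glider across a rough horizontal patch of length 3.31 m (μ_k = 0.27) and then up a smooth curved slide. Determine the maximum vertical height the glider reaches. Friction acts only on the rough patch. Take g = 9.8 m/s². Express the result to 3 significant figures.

h = 1.89 m

Spring energy: E₀ = ½kx² = ½(5320)(0.110)² = 32.186 J
Friction: W_f = μ_k mg d = (0.27)(1.18)(9.8)(3.31) = 10.33 J
Energy at base of ramp: E = 32.186 − 10.33 = 21.851 J
At max height all remaining energy is PE: mgh = E ⇒ h = E/(mg) = 21.851/(1.18 × 9.8) = 1.890 m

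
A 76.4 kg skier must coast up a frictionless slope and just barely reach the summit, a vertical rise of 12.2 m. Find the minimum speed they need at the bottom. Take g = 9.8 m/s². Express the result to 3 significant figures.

At the top they are momentarily at rest, so all KE converts to PE: ½mv² = mgh
v = √(2gh) = √(2 × 9.8 × 12.2) = 15.46 m/s

v = 15.5 m/s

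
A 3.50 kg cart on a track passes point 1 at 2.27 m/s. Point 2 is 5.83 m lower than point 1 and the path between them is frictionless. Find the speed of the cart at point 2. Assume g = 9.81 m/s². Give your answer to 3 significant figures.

Equating total energy at the two states: ½mv₀² + mgh = ½mv²
The mass cancels from both sides.
v² = v₀² + 2gh = (2.27)² + 2(9.81)(5.83) = 119.54
v = √119.54 = 10.93 m/s

v = 10.9 m/s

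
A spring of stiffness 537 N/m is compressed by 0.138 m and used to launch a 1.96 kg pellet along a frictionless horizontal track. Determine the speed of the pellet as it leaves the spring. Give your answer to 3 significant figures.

Conservation of energy: ½kx² = ½mv²
v = x√(k/m) = 0.138 × √(537/1.96) = 2.284 m/s

v = 2.28 m/s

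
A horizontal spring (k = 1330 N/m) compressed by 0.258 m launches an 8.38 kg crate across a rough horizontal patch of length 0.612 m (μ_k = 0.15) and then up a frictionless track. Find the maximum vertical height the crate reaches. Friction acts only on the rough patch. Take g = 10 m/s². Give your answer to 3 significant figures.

Spring energy: E₀ = ½kx² = ½(1330)(0.258)² = 44.265 J
Friction: W_f = μ_k mg d = (0.15)(8.38)(10)(0.612) = 7.693 J
Energy at base of ramp: E = 44.265 − 7.693 = 36.572 J
At max height all remaining energy is PE: mgh = E ⇒ h = E/(mg) = 36.572/(8.38 × 10) = 0.4364 m

h = 0.436 m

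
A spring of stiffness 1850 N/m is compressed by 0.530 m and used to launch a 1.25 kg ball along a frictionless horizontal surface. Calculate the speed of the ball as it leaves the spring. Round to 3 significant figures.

The ball leaves the spring when the spring is at natural length, so ½kx² = ½mv²
v = x√(k/m) = 0.530 × √(1850/1.25) = 20.39 m/s

v = 20.4 m/s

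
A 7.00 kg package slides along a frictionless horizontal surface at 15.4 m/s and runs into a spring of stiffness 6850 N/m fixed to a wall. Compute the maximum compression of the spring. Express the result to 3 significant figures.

All KE is stored as spring PE at maximum compression: ½mv² = ½kx²
x = v√(m/k) = 15.4 × √(7.00/6850) = 0.4923 m

x = 0.492 m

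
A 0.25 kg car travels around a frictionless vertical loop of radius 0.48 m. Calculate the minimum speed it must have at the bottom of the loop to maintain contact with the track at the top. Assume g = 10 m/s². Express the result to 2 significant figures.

At the top: mg = mv_top²/r ⇒ v_top² = gr = 4.800 m²/s²
Energy from bottom to top (height 2r): ½mv_bot² = ½mv_top² + mg(2r)
v_bot² = gr + 4gr = 5gr = 24.00
v_bot = √(5gr) = 4.899 m/s

v = 4.9 m/s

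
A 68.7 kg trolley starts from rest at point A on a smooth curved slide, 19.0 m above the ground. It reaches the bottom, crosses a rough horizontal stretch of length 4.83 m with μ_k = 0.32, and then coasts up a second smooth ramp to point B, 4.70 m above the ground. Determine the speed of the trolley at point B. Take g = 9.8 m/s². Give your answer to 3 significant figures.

v = 15.8 m/s

Energy at A: mgh₁ = (68.7)(9.8)(19.0) = 12792 J
Friction loss: W_f = μ_k mg d = 1041 J
At B: ½mv² + mgh₂ = mgh₁ − W_f
½mv² = 12792 − 1041 − 3164.3 = 8587.0 J
v = √(2 × 8587.0/68.7) = 15.81 m/s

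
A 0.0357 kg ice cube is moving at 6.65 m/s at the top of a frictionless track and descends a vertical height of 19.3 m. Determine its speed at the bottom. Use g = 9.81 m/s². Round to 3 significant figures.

Equating total energy at the two states: ½mv₀² + mgh = ½mv²
The mass cancels from both sides.
v² = v₀² + 2gh = (6.65)² + 2(9.81)(19.3) = 422.89
v = √422.89 = 20.56 m/s

v = 20.6 m/s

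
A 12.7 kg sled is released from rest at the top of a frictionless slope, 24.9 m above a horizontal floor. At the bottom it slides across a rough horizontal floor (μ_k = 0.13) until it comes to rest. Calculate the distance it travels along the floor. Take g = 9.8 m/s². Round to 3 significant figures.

d = 192 m

Energy at the top = energy at the end + work done against friction:
At rest all PE has been dissipated by friction: mgh = μ_k m g d
d = h/μ_k = 24.9/0.13 = 191.5 m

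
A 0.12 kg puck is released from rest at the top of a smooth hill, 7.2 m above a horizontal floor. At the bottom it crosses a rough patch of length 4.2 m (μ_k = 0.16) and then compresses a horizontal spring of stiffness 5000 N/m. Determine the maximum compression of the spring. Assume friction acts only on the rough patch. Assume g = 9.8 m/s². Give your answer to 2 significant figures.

x = 0.055 m

Initial energy: E₁ = mgh = (0.12)(9.8)(7.2) = 8.4672 J
Friction removes W_f = μ_k mg d = (0.16)(0.12)(9.8)(4.2) = 0.7903 J
Energy reaching the spring: E = 8.4672 − 0.7903 = 7.6769 J
At max compression ½kx² = E ⇒ x = √(2E/k) = √(2 × 7.6769/5000) = 0.05541 m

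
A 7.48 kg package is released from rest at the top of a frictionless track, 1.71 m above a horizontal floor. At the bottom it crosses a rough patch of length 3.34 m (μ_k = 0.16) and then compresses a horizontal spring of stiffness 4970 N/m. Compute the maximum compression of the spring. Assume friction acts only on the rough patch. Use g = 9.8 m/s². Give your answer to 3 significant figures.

Initial energy: E₁ = mgh = (7.48)(9.8)(1.71) = 125.35 J
Friction removes W_f = μ_k mg d = (0.16)(7.48)(9.8)(3.34) = 39.17 J
Energy reaching the spring: E = 125.35 − 39.17 = 86.176 J
At max compression ½kx² = E ⇒ x = √(2E/k) = √(2 × 86.176/4970) = 0.1862 m

x = 0.186 m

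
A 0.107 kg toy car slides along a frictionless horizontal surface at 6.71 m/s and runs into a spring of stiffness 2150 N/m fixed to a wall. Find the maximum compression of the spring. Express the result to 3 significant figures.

x = 0.0473 m

Conservation of energy between contact and max compression: ½mv² = ½kx²
x = v√(m/k) = 6.71 × √(0.107/2150) = 0.04734 m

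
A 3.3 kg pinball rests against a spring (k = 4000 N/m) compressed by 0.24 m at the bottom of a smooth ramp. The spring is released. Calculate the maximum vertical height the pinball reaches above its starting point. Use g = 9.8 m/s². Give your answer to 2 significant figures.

h = 3.6 m

Energy conservation from release to the highest point: ½kx² = mgh
h = kx²/(2mg) = (4000)(0.24)²/(2 × 3.3 × 9.8) = 3.562 m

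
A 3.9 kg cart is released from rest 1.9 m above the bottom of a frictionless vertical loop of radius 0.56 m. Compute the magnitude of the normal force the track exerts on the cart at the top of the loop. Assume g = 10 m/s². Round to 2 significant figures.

N = 70 N

Energy from release to top (height 2r): mgh = ½mv_top² + mg(2r)
v_top² = 2g(h − 2r) = 2(10)(1.9 − 1.120) = 15.600 m²/s²
At the top, both N and weight point toward the centre: N + mg = mv_top²/r
N = m(v_top²/r − g) = 3.9(15.600/0.56 − 10) = 69.64 N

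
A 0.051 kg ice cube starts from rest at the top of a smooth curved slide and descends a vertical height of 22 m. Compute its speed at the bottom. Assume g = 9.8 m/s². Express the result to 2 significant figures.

Mechanical energy is conserved (no friction): mgh = ½mv²
v = √(2gh) = √(2 × 9.8 × 22) = √431.20 = 20.77 m/s

v = 21 m/s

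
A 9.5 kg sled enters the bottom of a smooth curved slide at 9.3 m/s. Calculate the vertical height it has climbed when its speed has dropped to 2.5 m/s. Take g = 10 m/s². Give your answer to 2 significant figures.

Conservation of energy: ½mv₁² = ½mv₂² + mgh
h = (v₁² − v₂²)/(2g) = (9.3² − 2.5²)/(2 × 10) = 4.012 m

h = 4.0 m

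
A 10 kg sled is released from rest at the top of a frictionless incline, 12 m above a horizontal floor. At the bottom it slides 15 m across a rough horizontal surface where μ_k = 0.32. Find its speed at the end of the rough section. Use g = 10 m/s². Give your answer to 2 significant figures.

v = 12 m/s

Energy bookkeeping (friction removes W_f = μ_k N d):
mgh = ½mv² + μ_k m g d
W_f = μ_k mg d = (0.32)(10)(10)(15) = 480.0 J
½mv² = mgh − W_f = 1200.0 − 480.0 = 720.00 J
v = √(2 × 720.00/10) = 12.00 m/s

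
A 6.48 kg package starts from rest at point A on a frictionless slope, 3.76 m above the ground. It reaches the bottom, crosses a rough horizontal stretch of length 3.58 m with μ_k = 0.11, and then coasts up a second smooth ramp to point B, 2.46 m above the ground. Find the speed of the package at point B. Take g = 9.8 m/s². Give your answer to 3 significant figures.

Energy at A: mgh₁ = (6.48)(9.8)(3.76) = 238.78 J
Friction loss: W_f = μ_k mg d = 25.01 J
At B: ½mv² + mgh₂ = mgh₁ − W_f
½mv² = 238.78 − 25.01 − 156.22 = 57.547 J
v = √(2 × 57.547/6.48) = 4.214 m/s

v = 4.21 m/s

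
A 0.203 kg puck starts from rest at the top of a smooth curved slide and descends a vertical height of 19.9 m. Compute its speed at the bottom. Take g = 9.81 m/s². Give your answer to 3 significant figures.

Equating total energy at the two states: mgh = ½mv²
v = √(2gh) = √(2 × 9.81 × 19.9) = √390.44 = 19.76 m/s

v = 19.8 m/s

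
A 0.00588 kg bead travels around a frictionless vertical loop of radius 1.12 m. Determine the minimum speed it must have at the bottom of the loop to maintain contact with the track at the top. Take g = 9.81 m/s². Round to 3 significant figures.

v = 7.41 m/s

At the top: mg = mv_top²/r ⇒ v_top² = gr = 10.99 m²/s²
Energy from bottom to top (height 2r): ½mv_bot² = ½mv_top² + mg(2r)
v_bot² = gr + 4gr = 5gr = 54.94
v_bot = √(5gr) = 7.412 m/s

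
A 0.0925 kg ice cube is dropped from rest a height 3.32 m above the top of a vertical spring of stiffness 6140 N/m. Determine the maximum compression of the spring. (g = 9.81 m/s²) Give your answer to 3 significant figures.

Take the reference level at the top of the uncompressed spring. At max compression the cube has fallen H + x and is momentarily at rest:
mg(H + x) = ½kx²
½(6140)x² − (0.0925)(9.81)x − (0.0925)(9.81)(3.32) = 0
3070x² − 0.9074x − 3.013 = 0
x = [0.9074 + √(0.8234 + 36995)]/(2 × 3070) = 0.03147 m

x = 0.0315 m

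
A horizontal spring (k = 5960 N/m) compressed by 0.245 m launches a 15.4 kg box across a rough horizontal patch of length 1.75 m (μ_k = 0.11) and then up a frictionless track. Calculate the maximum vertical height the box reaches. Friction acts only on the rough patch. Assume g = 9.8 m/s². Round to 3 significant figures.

h = 0.993 m

Spring energy: E₀ = ½kx² = ½(5960)(0.245)² = 178.87 J
Friction: W_f = μ_k mg d = (0.11)(15.4)(9.8)(1.75) = 29.05 J
Energy at base of ramp: E = 178.87 − 29.05 = 149.82 J
At max height all remaining energy is PE: mgh = E ⇒ h = E/(mg) = 149.82/(15.4 × 9.8) = 0.9927 m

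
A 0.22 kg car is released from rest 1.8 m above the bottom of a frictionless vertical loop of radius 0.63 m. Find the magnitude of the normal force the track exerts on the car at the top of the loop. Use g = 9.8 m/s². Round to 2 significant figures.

Energy from release to top (height 2r): mgh = ½mv_top² + mg(2r)
v_top² = 2g(h − 2r) = 2(9.8)(1.8 − 1.260) = 10.584 m²/s²
At the top, both N and weight point toward the centre: N + mg = mv_top²/r
N = m(v_top²/r − g) = 0.22(10.584/0.63 − 9.8) = 1.540 N

N = 1.5 N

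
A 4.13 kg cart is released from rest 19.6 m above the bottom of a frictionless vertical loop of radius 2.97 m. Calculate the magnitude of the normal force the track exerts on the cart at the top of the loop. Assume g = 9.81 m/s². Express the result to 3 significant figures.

Energy from release to top (height 2r): mgh = ½mv_top² + mg(2r)
v_top² = 2g(h − 2r) = 2(9.81)(19.6 − 5.940) = 268.01 m²/s²
At the top, both N and weight point toward the centre: N + mg = mv_top²/r
N = m(v_top²/r − g) = 4.13(268.01/2.97 − 9.81) = 332.2 N

N = 332 N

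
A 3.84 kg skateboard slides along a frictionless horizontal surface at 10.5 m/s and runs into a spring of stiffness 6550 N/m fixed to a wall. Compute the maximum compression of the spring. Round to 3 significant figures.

x = 0.254 m

At max compression the skateboard is momentarily at rest: ½mv² = ½kx²
x = v√(m/k) = 10.5 × √(3.84/6550) = 0.2542 m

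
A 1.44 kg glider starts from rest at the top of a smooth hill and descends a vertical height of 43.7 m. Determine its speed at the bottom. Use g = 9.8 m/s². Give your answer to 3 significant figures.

v = 29.3 m/s

Energy conservation between the two points: mgh = ½mv²
The mass cancels from both sides.
v = √(2gh) = √(2 × 9.8 × 43.7) = √856.52 = 29.27 m/s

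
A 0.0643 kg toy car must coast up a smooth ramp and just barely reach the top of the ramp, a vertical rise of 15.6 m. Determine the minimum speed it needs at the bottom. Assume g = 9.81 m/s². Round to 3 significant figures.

At the top it is momentarily at rest, so all KE converts to PE: ½mv² = mgh
v = √(2gh) = √(2 × 9.81 × 15.6) = 17.49 m/s

v = 17.5 m/s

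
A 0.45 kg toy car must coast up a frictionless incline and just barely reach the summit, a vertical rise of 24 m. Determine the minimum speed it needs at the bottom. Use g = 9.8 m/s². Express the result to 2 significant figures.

At the top it is momentarily at rest, so all KE converts to PE: ½mv² = mgh
v = √(2gh) = √(2 × 9.8 × 24) = 21.69 m/s

v = 22 m/s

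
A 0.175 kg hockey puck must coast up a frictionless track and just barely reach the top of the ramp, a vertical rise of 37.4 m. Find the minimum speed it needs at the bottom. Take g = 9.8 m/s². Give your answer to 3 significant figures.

v = 27.1 m/s

At the top it is momentarily at rest, so all KE converts to PE: ½mv² = mgh
v = √(2gh) = √(2 × 9.8 × 37.4) = 27.07 m/s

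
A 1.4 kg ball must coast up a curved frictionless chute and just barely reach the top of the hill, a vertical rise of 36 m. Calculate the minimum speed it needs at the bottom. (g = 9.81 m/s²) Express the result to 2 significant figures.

At the top it is momentarily at rest, so all KE converts to PE: ½mv² = mgh
v = √(2gh) = √(2 × 9.81 × 36) = 26.58 m/s

v = 27 m/s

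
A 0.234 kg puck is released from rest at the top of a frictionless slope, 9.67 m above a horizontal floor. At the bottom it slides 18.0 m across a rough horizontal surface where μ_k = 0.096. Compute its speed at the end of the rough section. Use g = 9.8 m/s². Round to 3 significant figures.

v = 12.5 m/s

Energy at the top = energy at the end + work done against friction:
mgh = ½mv² + μ_k m g d
W_f = μ_k mg d = (0.096)(0.234)(9.8)(18.0) = 3.963 J
½mv² = mgh − W_f = 22.175 − 3.963 = 18.213 J
v = √(2 × 18.213/0.234) = 12.48 m/s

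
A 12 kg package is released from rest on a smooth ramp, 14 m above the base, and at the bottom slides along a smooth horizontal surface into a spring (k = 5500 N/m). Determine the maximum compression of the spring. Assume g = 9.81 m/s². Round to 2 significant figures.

x = 0.77 m

Gravitational PE at the top equals spring PE at max compression: mgh = ½kx²
x = √(2mgh/k) = √(2 × 12 × 9.81 × 14 / 5500) = 0.7741 m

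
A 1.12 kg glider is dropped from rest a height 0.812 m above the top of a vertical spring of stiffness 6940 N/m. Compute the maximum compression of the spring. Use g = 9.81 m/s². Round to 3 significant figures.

x = 0.0523 m

Measuring PE from the top of the relaxed spring, at max compression the glider has dropped H + x with zero KE, so:
mg(H + x) = ½kx²
½(6940)x² − (1.12)(9.81)x − (1.12)(9.81)(0.812) = 0
3470x² − 10.99x − 8.922 = 0
x = [10.99 + √(120.7 + 123832)]/(2 × 3470) = 0.05231 m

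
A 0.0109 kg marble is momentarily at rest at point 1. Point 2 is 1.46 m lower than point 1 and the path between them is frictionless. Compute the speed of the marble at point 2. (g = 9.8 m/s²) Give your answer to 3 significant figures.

Energy conservation between the two points: mgh = ½mv²
v = √(2gh) = √(2 × 9.8 × 1.46) = √28.616 = 5.349 m/s

v = 5.35 m/s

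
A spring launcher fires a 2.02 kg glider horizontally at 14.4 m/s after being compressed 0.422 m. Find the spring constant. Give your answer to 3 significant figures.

Spring PE at full compression equals KE at release: ½kx² = ½mv²
k = mv²/x² = (2.02)(14.4)²/(0.422)² = 2352 N/m

k = 2350 N/m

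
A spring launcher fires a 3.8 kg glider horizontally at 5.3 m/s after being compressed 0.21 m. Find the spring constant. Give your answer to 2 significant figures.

k = 2400 N/m

Energy stored in the spring equals the launch KE: ½kx² = ½mv²
k = mv²/x² = (3.8)(5.3)²/(0.21)² = 2420 N/m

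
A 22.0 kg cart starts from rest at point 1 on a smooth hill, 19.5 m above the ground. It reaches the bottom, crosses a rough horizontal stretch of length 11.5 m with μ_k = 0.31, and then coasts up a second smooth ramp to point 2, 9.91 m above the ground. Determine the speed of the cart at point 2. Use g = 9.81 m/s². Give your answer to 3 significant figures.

Energy at 1: mgh₁ = (22.0)(9.81)(19.5) = 4208.5 J
Friction loss: W_f = μ_k mg d = 769.4 J
At 2: ½mv² + mgh₂ = mgh₁ − W_f
½mv² = 4208.5 − 769.4 − 2138.8 = 1300.3 J
v = √(2 × 1300.3/22.0) = 10.87 m/s

v = 10.9 m/s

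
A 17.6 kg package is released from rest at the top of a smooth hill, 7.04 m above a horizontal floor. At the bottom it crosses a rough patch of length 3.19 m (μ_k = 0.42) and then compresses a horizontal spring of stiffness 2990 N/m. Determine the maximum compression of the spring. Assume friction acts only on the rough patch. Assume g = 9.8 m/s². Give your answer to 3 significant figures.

Initial energy: E₁ = mgh = (17.6)(9.8)(7.04) = 1214.3 J
Friction removes W_f = μ_k mg d = (0.42)(17.6)(9.8)(3.19) = 231.1 J
Energy reaching the spring: E = 1214.3 − 231.1 = 983.17 J
At max compression ½kx² = E ⇒ x = √(2E/k) = √(2 × 983.17/2990) = 0.8109 m

x = 0.811 m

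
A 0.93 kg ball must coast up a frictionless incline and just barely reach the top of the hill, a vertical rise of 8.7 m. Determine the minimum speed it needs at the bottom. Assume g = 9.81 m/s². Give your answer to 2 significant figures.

At the top it is momentarily at rest, so all KE converts to PE: ½mv² = mgh
v = √(2gh) = √(2 × 9.81 × 8.7) = 13.06 m/s

v = 13 m/s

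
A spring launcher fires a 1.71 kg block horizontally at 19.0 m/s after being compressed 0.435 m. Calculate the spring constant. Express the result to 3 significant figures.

k = 3260 N/m

Energy stored in the spring equals the launch KE: ½kx² = ½mv²
k = mv²/x² = (1.71)(19.0)²/(0.435)² = 3262 N/m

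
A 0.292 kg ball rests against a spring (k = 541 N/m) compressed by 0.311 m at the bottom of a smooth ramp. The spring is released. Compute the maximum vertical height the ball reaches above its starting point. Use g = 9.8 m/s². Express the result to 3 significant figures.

h = 9.14 m

At maximum height the ball is at rest, so ½kx² = mgh
h = kx²/(2mg) = (541)(0.311)²/(2 × 0.292 × 9.8) = 9.143 m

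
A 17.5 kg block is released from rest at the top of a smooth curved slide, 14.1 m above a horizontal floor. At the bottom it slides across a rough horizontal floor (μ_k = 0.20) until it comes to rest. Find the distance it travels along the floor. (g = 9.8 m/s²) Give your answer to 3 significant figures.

d = 70.5 m

Energy at the top = energy at the end + work done against friction:
At rest all PE has been dissipated by friction: mgh = μ_k m g d
d = h/μ_k = 14.1/0.20 = 70.50 m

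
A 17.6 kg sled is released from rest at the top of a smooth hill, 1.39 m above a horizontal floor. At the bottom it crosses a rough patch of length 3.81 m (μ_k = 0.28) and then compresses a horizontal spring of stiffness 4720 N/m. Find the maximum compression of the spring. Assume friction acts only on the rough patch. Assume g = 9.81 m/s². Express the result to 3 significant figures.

Initial energy: E₁ = mgh = (17.6)(9.81)(1.39) = 239.99 J
Friction removes W_f = μ_k mg d = (0.28)(17.6)(9.81)(3.81) = 184.2 J
Energy reaching the spring: E = 239.99 − 184.2 = 55.802 J
At max compression ½kx² = E ⇒ x = √(2E/k) = √(2 × 55.802/4720) = 0.1538 m

x = 0.154 m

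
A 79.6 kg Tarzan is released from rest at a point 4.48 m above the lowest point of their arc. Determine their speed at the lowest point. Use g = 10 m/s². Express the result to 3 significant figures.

v = 9.47 m/s

By conservation of mechanical energy, mgh = ½mv²
The mass cancels from both sides.
v = √(2gh) = √(2 × 10 × 4.48) = √89.600 = 9.466 m/s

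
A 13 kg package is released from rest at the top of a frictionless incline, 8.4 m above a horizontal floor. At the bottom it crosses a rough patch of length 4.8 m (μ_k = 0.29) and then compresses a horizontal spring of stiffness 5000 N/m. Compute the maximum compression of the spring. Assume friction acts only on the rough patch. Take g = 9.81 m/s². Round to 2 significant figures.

Initial energy: E₁ = mgh = (13)(9.81)(8.4) = 1071.3 J
Friction removes W_f = μ_k mg d = (0.29)(13)(9.81)(4.8) = 177.5 J
Energy reaching the spring: E = 1071.3 − 177.5 = 893.73 J
At max compression ½kx² = E ⇒ x = √(2E/k) = √(2 × 893.73/5000) = 0.5979 m

x = 0.60 m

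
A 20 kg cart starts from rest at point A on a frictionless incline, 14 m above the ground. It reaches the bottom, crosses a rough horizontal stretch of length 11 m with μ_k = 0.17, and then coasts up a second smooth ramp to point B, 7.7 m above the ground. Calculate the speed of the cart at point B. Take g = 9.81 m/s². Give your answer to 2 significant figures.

v = 9.3 m/s

Energy at A: mgh₁ = (20)(9.81)(14) = 2746.8 J
Friction loss: W_f = μ_k mg d = 366.9 J
At B: ½mv² + mgh₂ = mgh₁ − W_f
½mv² = 2746.8 − 366.9 − 1510.7 = 869.17 J
v = √(2 × 869.17/20) = 9.323 m/s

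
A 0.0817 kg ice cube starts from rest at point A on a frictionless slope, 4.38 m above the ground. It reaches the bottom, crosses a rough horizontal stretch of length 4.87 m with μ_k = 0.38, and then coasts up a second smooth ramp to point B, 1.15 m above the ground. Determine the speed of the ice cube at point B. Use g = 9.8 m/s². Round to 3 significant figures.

Energy at A: mgh₁ = (0.0817)(9.8)(4.38) = 3.5069 J
Friction loss: W_f = μ_k mg d = 1.482 J
At B: ½mv² + mgh₂ = mgh₁ − W_f
½mv² = 3.5069 − 1.482 − 0.92076 = 1.1044 J
v = √(2 × 1.1044/0.0817) = 5.200 m/s

v = 5.20 m/s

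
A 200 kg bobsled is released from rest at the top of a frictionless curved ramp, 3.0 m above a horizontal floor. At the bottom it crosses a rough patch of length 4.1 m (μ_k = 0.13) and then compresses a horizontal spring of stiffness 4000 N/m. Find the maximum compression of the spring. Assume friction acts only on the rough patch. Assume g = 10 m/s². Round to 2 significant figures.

x = 1.6 m

Initial energy: E₁ = mgh = (200)(10)(3.0) = 6000.0 J
Friction removes W_f = μ_k mg d = (0.13)(200)(10)(4.1) = 1066 J
Energy reaching the spring: E = 6000.0 − 1066 = 4934.0 J
At max compression ½kx² = E ⇒ x = √(2E/k) = √(2 × 4934.0/4000) = 1.571 m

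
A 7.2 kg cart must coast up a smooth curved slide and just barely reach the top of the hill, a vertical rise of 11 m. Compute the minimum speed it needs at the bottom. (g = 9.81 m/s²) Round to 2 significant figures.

v = 15 m/s

At the top it is momentarily at rest, so all KE converts to PE: ½mv² = mgh
v = √(2gh) = √(2 × 9.81 × 11) = 14.69 m/s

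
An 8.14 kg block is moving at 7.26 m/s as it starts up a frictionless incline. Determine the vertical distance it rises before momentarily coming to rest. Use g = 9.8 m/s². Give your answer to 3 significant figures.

h = 2.69 m

By energy conservation, ½mv² = mgh
h = v²/(2g) = 7.26²/(2 × 9.8) = 2.689 m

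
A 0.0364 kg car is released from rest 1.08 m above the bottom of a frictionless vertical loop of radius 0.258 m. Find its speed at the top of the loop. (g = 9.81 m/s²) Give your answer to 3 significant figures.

v = 3.33 m/s

Energy conservation: mgh = ½mv_top² + mg(2r)
v_top² = 2g(h − 2r) = 2(9.81)(1.08 − 0.5160) = 11.07
v_top = 3.327 m/s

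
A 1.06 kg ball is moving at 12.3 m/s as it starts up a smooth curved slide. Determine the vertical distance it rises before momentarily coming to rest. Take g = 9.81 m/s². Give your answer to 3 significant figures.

h = 7.71 m

By energy conservation, ½mv² = mgh
h = v²/(2g) = 12.3²/(2 × 9.81) = 7.711 m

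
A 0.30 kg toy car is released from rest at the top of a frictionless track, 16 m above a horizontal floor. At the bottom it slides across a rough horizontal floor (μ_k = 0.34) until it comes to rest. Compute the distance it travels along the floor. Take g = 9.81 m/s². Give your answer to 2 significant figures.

Energy at the top = energy at the end + work done against friction:
At rest all PE has been dissipated by friction: mgh = μ_k m g d
d = h/μ_k = 16/0.34 = 47.06 m

d = 47 m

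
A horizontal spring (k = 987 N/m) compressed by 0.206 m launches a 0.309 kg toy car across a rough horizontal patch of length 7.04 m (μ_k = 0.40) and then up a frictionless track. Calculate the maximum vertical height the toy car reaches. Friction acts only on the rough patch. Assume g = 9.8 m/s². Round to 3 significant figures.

Spring energy: E₀ = ½kx² = ½(987)(0.206)² = 20.942 J
Friction: W_f = μ_k mg d = (0.40)(0.309)(9.8)(7.04) = 8.527 J
Energy at base of ramp: E = 20.942 − 8.527 = 12.415 J
At max height all remaining energy is PE: mgh = E ⇒ h = E/(mg) = 12.415/(0.309 × 9.8) = 4.100 m

h = 4.10 m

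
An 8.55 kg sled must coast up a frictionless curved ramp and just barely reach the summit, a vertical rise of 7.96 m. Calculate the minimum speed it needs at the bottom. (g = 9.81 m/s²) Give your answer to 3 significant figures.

At the top it is momentarily at rest, so all KE converts to PE: ½mv² = mgh
v = √(2gh) = √(2 × 9.81 × 7.96) = 12.50 m/s

v = 12.5 m/s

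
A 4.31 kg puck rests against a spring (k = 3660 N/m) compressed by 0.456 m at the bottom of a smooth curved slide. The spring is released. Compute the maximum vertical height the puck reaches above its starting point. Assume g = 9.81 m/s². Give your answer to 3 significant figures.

h = 9.00 m

All spring PE becomes gravitational PE at the highest point: ½kx² = mgh
h = kx²/(2mg) = (3660)(0.456)²/(2 × 4.31 × 9.81) = 9.000 m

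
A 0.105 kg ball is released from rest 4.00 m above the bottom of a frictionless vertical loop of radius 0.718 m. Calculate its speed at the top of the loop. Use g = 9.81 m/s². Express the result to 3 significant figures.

v = 7.09 m/s

Energy conservation: mgh = ½mv_top² + mg(2r)
v_top² = 2g(h − 2r) = 2(9.81)(4.00 − 1.436) = 50.31
v_top = 7.093 m/s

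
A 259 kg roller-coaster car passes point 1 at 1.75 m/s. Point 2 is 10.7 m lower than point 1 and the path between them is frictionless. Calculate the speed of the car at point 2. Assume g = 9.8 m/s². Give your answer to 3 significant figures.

By conservation of mechanical energy, ½mv₀² + mgh = ½mv²
The mass cancels from both sides.
v² = v₀² + 2gh = (1.75)² + 2(9.8)(10.7) = 212.78
v = √212.78 = 14.59 m/s

v = 14.6 m/s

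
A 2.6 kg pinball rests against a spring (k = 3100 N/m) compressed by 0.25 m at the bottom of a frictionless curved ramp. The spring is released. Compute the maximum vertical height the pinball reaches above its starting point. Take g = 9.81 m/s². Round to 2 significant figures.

h = 3.8 m

Energy conservation from release to the highest point: ½kx² = mgh
h = kx²/(2mg) = (3100)(0.25)²/(2 × 2.6 × 9.81) = 3.798 m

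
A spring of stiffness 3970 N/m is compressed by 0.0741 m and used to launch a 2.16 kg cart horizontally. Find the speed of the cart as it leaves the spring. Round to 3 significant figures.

v = 3.18 m/s

The cart leaves the spring when the spring is at natural length, so ½kx² = ½mv²
v = x√(k/m) = 0.0741 × √(3970/2.16) = 3.177 m/s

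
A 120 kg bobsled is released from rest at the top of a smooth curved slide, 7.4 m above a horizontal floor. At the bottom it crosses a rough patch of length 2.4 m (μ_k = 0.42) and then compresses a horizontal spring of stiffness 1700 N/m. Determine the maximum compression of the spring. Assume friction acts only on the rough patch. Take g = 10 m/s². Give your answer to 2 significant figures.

Initial energy: E₁ = mgh = (120)(10)(7.4) = 8880.0 J
Friction removes W_f = μ_k mg d = (0.42)(120)(10)(2.4) = 1210 J
Energy reaching the spring: E = 8880.0 − 1210 = 7670.4 J
At max compression ½kx² = E ⇒ x = √(2E/k) = √(2 × 7670.4/1700) = 3.004 m

x = 3.0 m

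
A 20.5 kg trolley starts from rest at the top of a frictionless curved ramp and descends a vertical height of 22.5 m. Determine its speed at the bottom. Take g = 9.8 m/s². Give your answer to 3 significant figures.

Equating total energy at the two states: mgh = ½mv²
v = √(2gh) = √(2 × 9.8 × 22.5) = √441.00 = 21.00 m/s

v = 21.0 m/s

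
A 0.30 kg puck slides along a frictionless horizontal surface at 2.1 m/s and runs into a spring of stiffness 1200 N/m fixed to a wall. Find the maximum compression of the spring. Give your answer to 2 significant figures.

x = 0.033 m

Conservation of energy between contact and max compression: ½mv² = ½kx²
x = v√(m/k) = 2.1 × √(0.30/1200) = 0.03320 m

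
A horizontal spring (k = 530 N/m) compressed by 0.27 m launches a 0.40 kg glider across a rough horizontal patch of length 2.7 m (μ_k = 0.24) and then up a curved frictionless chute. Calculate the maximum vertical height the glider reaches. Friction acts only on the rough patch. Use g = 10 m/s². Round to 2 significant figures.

Spring energy: E₀ = ½kx² = ½(530)(0.27)² = 19.319 J
Friction: W_f = μ_k mg d = (0.24)(0.40)(10)(2.7) = 2.592 J
Energy at base of ramp: E = 19.319 − 2.592 = 16.727 J
At max height all remaining energy is PE: mgh = E ⇒ h = E/(mg) = 16.727/(0.40 × 10) = 4.182 m

h = 4.2 m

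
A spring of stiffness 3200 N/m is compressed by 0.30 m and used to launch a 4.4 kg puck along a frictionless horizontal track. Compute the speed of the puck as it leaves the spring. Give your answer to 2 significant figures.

Spring PE converts entirely to kinetic energy: ½kx² = ½mv²
v = x√(k/m) = 0.30 × √(3200/4.4) = 8.090 m/s

v = 8.1 m/s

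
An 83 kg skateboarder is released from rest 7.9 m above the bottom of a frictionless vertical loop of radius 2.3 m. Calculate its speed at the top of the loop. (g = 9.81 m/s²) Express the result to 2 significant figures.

v = 8.0 m/s

Energy conservation: mgh = ½mv_top² + mg(2r)
v_top² = 2g(h − 2r) = 2(9.81)(7.9 − 4.600) = 64.75
v_top = 8.046 m/s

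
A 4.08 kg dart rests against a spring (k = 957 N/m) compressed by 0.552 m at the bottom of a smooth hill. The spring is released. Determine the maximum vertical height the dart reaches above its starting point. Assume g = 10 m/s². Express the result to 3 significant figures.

h = 3.57 m

At maximum height the dart is at rest, so ½kx² = mgh
h = kx²/(2mg) = (957)(0.552)²/(2 × 4.08 × 10) = 3.574 m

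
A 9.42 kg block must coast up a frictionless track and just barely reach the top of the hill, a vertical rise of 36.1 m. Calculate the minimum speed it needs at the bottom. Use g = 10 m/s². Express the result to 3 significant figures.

v = 26.9 m/s

At the top it is momentarily at rest, so all KE converts to PE: ½mv² = mgh
v = √(2gh) = √(2 × 10 × 36.1) = 26.87 m/s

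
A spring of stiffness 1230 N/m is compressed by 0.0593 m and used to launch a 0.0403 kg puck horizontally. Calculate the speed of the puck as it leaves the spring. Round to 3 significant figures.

Conservation of energy: ½kx² = ½mv²
v = x√(k/m) = 0.0593 × √(1230/0.0403) = 10.36 m/s

v = 10.4 m/s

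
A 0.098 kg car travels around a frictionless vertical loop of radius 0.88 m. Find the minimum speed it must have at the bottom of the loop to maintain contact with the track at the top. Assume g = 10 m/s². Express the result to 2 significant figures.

At the top: mg = mv_top²/r ⇒ v_top² = gr = 8.800 m²/s²
Energy from bottom to top (height 2r): ½mv_bot² = ½mv_top² + mg(2r)
v_bot² = gr + 4gr = 5gr = 44.00
v_bot = √(5gr) = 6.633 m/s

v = 6.6 m/s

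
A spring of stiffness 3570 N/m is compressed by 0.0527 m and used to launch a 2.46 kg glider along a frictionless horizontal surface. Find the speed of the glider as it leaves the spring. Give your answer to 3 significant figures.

v = 2.01 m/s

Conservation of energy: ½kx² = ½mv²
v = x√(k/m) = 0.0527 × √(3570/2.46) = 2.008 m/s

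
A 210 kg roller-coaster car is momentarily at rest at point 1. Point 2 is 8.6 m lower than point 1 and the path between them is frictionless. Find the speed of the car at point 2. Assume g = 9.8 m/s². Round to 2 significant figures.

v = 13 m/s

Energy conservation between the two points: mgh = ½mv²
The mass cancels from both sides.
v = √(2gh) = √(2 × 9.8 × 8.6) = √168.56 = 12.98 m/s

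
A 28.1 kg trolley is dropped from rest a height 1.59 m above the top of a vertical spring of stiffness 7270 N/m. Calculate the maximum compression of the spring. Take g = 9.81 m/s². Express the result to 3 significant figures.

x = 0.387 m

Take the reference level at the top of the uncompressed spring. At max compression the trolley has fallen H + x and is momentarily at rest:
mg(H + x) = ½kx²
½(7270)x² − (28.1)(9.81)x − (28.1)(9.81)(1.59) = 0
3635x² − 275.7x − 438.3 = 0
x = [275.7 + √(75989 + 6.3729e+06)]/(2 × 3635) = 0.3872 m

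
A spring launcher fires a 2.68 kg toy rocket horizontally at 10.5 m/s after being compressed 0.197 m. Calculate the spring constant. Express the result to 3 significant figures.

k = 7610 N/m

Spring PE at full compression equals KE at release: ½kx² = ½mv²
k = mv²/x² = (2.68)(10.5)²/(0.197)² = 7613 N/m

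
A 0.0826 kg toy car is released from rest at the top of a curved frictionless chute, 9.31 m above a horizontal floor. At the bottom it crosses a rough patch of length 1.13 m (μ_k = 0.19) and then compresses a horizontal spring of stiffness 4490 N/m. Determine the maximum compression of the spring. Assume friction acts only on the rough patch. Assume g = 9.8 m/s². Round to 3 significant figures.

x = 0.0573 m

Initial energy: E₁ = mgh = (0.0826)(9.8)(9.31) = 7.5363 J
Friction removes W_f = μ_k mg d = (0.19)(0.0826)(9.8)(1.13) = 0.1738 J
Energy reaching the spring: E = 7.5363 − 0.1738 = 7.3625 J
At max compression ½kx² = E ⇒ x = √(2E/k) = √(2 × 7.3625/4490) = 0.05727 m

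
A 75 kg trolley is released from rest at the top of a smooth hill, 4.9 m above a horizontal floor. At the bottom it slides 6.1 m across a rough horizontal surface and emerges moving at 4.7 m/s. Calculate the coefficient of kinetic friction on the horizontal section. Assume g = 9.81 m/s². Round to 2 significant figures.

μ_k = 0.62

Energy bookkeeping (friction removes W_f = μ_k N d):
mgh = ½mv² + μ_k m g d
mgh = 3605.2 J; ½mv² = 828.38 J
W_f = 3605.2 − 828.38 = 2777 J
μ_k = W_f/(mg·d) = 2777/(735.8 × 6.1) = 0.6187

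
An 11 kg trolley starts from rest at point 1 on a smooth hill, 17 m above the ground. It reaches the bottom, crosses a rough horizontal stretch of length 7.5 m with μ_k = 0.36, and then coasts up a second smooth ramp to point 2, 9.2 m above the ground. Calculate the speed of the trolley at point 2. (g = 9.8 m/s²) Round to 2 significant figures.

v = 10 m/s

Energy at 1: mgh₁ = (11)(9.8)(17) = 1832.6 J
Friction loss: W_f = μ_k mg d = 291.1 J
At 2: ½mv² + mgh₂ = mgh₁ − W_f
½mv² = 1832.6 − 291.1 − 991.76 = 549.78 J
v = √(2 × 549.78/11) = 9.998 m/s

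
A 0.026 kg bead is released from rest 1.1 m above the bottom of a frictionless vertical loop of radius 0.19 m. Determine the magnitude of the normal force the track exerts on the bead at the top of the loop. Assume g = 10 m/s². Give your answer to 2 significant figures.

N = 1.7 N

Energy from release to top (height 2r): mgh = ½mv_top² + mg(2r)
v_top² = 2g(h − 2r) = 2(10)(1.1 − 0.3800) = 14.400 m²/s²
At the top, both N and weight point toward the centre: N + mg = mv_top²/r
N = m(v_top²/r − g) = 0.026(14.400/0.19 − 10) = 1.711 N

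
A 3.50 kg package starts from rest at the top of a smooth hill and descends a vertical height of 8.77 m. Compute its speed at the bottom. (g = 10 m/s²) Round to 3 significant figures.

v = 13.2 m/s

Equating total energy at the two states: mgh = ½mv²
v = √(2gh) = √(2 × 10 × 8.77) = √175.40 = 13.24 m/s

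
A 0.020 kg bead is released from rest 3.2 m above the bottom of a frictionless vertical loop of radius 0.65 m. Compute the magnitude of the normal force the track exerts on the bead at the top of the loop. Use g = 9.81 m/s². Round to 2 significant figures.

Energy from release to top (height 2r): mgh = ½mv_top² + mg(2r)
v_top² = 2g(h − 2r) = 2(9.81)(3.2 − 1.300) = 37.278 m²/s²
At the top, both N and weight point toward the centre: N + mg = mv_top²/r
N = m(v_top²/r − g) = 0.020(37.278/0.65 − 9.81) = 0.9508 N

N = 0.95 N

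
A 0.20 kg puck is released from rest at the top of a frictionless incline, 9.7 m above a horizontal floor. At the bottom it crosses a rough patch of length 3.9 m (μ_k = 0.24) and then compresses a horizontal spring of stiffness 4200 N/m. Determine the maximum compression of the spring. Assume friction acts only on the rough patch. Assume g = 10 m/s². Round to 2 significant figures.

x = 0.091 m

Initial energy: E₁ = mgh = (0.20)(10)(9.7) = 19.400 J
Friction removes W_f = μ_k mg d = (0.24)(0.20)(10)(3.9) = 1.872 J
Energy reaching the spring: E = 19.400 − 1.872 = 17.528 J
At max compression ½kx² = E ⇒ x = √(2E/k) = √(2 × 17.528/4200) = 0.09136 m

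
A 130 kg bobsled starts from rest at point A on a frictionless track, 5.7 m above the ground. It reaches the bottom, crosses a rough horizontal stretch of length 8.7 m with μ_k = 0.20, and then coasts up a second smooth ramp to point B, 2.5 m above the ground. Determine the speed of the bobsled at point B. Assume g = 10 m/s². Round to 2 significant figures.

v = 5.4 m/s

Energy at A: mgh₁ = (130)(10)(5.7) = 7410.0 J
Friction loss: W_f = μ_k mg d = 2262 J
At B: ½mv² + mgh₂ = mgh₁ − W_f
½mv² = 7410.0 − 2262 − 3250.0 = 1898.0 J
v = √(2 × 1898.0/130) = 5.404 m/s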